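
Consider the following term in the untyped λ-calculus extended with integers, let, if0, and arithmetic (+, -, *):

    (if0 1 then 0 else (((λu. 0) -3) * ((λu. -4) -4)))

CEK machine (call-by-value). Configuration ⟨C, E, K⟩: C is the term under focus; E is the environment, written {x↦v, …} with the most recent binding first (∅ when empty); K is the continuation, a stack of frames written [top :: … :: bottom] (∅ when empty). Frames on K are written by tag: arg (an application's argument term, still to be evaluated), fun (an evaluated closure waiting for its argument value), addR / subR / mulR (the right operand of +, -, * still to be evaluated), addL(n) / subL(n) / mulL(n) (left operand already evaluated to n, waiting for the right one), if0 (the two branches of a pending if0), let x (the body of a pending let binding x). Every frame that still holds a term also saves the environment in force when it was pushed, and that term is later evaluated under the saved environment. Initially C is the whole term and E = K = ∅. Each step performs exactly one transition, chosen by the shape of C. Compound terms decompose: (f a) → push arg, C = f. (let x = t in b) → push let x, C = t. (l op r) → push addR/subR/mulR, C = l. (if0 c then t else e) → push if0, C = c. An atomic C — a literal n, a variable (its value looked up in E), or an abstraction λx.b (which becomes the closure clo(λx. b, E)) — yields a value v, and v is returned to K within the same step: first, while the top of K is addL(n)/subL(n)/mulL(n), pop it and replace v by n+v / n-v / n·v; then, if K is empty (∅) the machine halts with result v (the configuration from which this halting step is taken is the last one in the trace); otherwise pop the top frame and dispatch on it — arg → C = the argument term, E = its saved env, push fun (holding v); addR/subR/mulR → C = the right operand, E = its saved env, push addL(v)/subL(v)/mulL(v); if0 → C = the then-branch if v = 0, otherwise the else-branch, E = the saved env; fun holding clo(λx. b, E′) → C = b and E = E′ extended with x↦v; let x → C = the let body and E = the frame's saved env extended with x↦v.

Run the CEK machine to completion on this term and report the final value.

0. <C=(if0 1 then 0 else (((λu. 0) -3) * ((λu. -4) -4))), E=∅, K=∅>
1. <C=1, E=∅, K=[if0]>
2. <C=(((λu. 0) -3) * ((λu. -4) -4)), E=∅, K=∅>
3. <C=((λu. 0) -3), E=∅, K=[mulR]>
4. <C=(λu. 0), E=∅, K=[arg :: mulR]>
5. <C=-3, E=∅, K=[fun :: mulR]>
6. <C=0, E={u↦-3}, K=[mulR]>
7. <C=((λu. -4) -4), E=∅, K=[mulL(0)]>
8. <C=(λu. -4), E=∅, K=[arg :: mulL(0)]>
9. <C=-4, E=∅, K=[fun :: mulL(0)]>
10. <C=-4, E={u↦-4}, K=[mulL(0)]>
→ final value 0

Answer: 0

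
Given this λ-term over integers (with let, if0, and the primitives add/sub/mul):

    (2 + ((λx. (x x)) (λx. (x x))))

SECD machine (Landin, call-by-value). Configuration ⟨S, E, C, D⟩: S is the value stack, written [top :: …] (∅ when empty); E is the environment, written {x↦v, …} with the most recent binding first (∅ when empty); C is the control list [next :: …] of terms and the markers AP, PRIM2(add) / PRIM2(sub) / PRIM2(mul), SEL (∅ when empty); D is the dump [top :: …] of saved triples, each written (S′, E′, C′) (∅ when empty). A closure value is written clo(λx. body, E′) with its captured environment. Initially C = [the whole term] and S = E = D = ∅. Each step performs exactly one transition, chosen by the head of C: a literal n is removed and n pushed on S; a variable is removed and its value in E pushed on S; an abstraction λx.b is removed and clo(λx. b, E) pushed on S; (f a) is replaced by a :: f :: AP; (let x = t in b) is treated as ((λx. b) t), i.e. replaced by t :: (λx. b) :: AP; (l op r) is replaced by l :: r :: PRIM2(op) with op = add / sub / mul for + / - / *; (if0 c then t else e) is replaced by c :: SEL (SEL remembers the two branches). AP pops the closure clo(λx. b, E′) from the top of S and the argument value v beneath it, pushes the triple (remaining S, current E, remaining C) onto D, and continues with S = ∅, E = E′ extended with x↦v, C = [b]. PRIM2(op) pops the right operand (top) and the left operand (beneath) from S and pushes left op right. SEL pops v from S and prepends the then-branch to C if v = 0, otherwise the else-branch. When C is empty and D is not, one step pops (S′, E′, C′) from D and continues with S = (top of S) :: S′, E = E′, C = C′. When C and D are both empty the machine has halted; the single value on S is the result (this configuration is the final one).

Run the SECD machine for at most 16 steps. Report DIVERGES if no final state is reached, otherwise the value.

Answer: DIVERGES (no final state within 16 steps)

Derivation:
0. <S=∅, E=∅, C=[(2 + ((λx. (x x)) (λx. (x x))))], D=∅>
1. <S=∅, E=∅, C=[2 :: ((λx. (x x)) (λx. (x x))) :: PRIM2(add)], D=∅>
2. <S=[2], E=∅, C=[((λx. (x x)) (λx. (x x))) :: PRIM2(add)], D=∅>
3. <S=[2], E=∅, C=[(λx. (x x)) :: (λx. (x x)) :: AP :: PRIM2(add)], D=∅>
4. <S=[clo(λx. (x x), ∅) :: 2], E=∅, C=[(λx. (x x)) :: AP :: PRIM2(add)], D=∅>
5. <S=[clo(λx. (x x), ∅) :: clo(λx. (x x), ∅) :: 2], E=∅, C=[AP :: PRIM2(add)], D=∅>
6. <S=∅, E={x↦clo(λx. (x x), ∅)}, C=[(x x)], D=[([2], ∅, [PRIM2(add)])]>
7. <S=∅, E={x↦clo(λx. (x x), ∅)}, C=[x :: x :: AP], D=[([2], ∅, [PRIM2(add)])]>
8. <S=[clo(λx. (x x), ∅)], E={x↦clo(λx. (x x), ∅)}, C=[x :: AP], D=[([2], ∅, [PRIM2(add)])]>
9. <S=[clo(λx. (x x), ∅) :: clo(λx. (x x), ∅)], E={x↦clo(λx. (x x), ∅)}, C=[AP], D=[([2], ∅, [PRIM2(add)])]>
10. <S=∅, E={x↦clo(λx. (x x), ∅)}, C=[(x x)], D=[(∅, {x↦clo(λx. (x x), ∅)}, ∅) :: ([2], ∅, [PRIM2(add)])]>
11. <S=∅, E={x↦clo(λx. (x x), ∅)}, C=[x :: x :: AP], D=[(∅, {x↦clo(λx. (x x), ∅)}, ∅) :: ([2], ∅, [PRIM2(add)])]>
12. <S=[clo(λx. (x x), ∅)], E={x↦clo(λx. (x x), ∅)}, C=[x :: AP], D=[(∅, {x↦clo(λx. (x x), ∅)}, ∅) :: ([2], ∅, [PRIM2(add)])]>
13. <S=[clo(λx. (x x), ∅) :: clo(λx. (x x), ∅)], E={x↦clo(λx. (x x), ∅)}, C=[AP], D=[(∅, {x↦clo(λx. (x x), ∅)}, ∅) :: ([2], ∅, [PRIM2(add)])]>
14. <S=∅, E={x↦clo(λx. (x x), ∅)}, C=[(x x)], D=[(∅, {x↦clo(λx. (x x), ∅)}, ∅) :: (∅, {x↦clo(λx. (x x), ∅)}, ∅) :: ([2], ∅, [PRIM2(add)])]>
15. <S=∅, E={x↦clo(λx. (x x), ∅)}, C=[x :: x :: AP], D=[(∅, {x↦clo(λx. (x x), ∅)}, ∅) :: (∅, {x↦clo(λx. (x x), ∅)}, ∅) :: ([2], ∅, [PRIM2(add)])]>
16. <S=[clo(λx. (x x), ∅)], E={x↦clo(λx. (x x), ∅)}, C=[x :: AP], D=[(∅, {x↦clo(λx. (x x), ∅)}, ∅) :: (∅, {x↦clo(λx. (x x), ∅)}, ∅) :: ([2], ∅, [PRIM2(add)])]>
→ 16 transitions taken and the configuration is still not final: no result within 16 steps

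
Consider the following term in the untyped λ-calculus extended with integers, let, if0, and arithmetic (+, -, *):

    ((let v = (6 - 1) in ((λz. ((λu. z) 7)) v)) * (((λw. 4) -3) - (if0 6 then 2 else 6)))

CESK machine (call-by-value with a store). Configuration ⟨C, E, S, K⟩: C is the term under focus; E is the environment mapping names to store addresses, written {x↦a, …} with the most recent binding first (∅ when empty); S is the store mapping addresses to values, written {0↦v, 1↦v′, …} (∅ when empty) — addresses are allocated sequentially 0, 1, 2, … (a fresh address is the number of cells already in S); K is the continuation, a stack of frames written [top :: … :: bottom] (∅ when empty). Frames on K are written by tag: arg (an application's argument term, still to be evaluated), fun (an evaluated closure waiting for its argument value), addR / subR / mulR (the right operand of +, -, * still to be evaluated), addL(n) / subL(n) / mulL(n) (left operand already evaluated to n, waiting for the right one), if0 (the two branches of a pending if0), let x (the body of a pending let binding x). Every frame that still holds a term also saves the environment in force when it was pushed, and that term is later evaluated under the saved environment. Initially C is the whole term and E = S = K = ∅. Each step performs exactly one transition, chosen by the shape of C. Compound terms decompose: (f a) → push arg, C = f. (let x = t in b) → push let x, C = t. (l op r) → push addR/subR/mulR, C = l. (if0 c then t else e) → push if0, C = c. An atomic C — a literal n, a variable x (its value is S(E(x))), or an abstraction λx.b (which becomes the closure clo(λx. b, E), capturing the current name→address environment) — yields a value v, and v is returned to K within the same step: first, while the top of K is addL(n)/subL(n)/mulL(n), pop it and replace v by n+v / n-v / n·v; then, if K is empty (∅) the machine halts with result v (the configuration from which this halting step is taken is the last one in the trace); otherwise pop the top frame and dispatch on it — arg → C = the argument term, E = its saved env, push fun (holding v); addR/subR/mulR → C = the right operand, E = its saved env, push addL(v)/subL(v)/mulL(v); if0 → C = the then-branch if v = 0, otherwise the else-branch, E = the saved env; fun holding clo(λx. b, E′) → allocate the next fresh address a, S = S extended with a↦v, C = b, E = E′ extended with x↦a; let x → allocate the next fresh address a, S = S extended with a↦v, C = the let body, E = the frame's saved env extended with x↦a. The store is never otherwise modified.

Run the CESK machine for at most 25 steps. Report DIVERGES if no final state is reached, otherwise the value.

Answer: -10

Execution trace:
t=0: <C=((let v = (6 - 1) in ((λz. ((λu. z) 7)) v)) * (((λw. 4) -3) - (if0 6 then 2 else 6))), E=∅, S=∅, K=∅>
t=1: <C=(let v = (6 - 1) in ((λz. ((λu. z) 7)) v)), E=∅, S=∅, K=[mulR]>
t=2: <C=(6 - 1), E=∅, S=∅, K=[let v :: mulR]>
t=3: <C=6, E=∅, S=∅, K=[subR :: let v :: mulR]>
t=4: <C=1, E=∅, S=∅, K=[subL(6) :: let v :: mulR]>
t=5: <C=((λz. ((λu. z) 7)) v), E={v↦0}, S={0↦5}, K=[mulR]>
t=6: <C=(λz. ((λu. z) 7)), E={v↦0}, S={0↦5}, K=[arg :: mulR]>
t=7: <C=v, E={v↦0}, S={0↦5}, K=[fun :: mulR]>
t=8: <C=((λu. z) 7), E={z↦1, v↦0}, S={0↦5, 1↦5}, K=[mulR]>
t=9: <C=(λu. z), E={z↦1, v↦0}, S={0↦5, 1↦5}, K=[arg :: mulR]>
t=10: <C=7, E={z↦1, v↦0}, S={0↦5, 1↦5}, K=[fun :: mulR]>
t=11: <C=z, E={u↦2, z↦1, v↦0}, S={0↦5, 1↦5, 2↦7}, K=[mulR]>
t=12: <C=(((λw. 4) -3) - (if0 6 then 2 else 6)), E=∅, S={0↦5, 1↦5, 2↦7}, K=[mulL(5)]>
t=13: <C=((λw. 4) -3), E=∅, S={0↦5, 1↦5, 2↦7}, K=[subR :: mulL(5)]>
t=14: <C=(λw. 4), E=∅, S={0↦5, 1↦5, 2↦7}, K=[arg :: subR :: mulL(5)]>
t=15: <C=-3, E=∅, S={0↦5, 1↦5, 2↦7}, K=[fun :: subR :: mulL(5)]>
t=16: <C=4, E={w↦3}, S={0↦5, 1↦5, 2↦7, 3↦-3}, K=[subR :: mulL(5)]>
t=17: <C=(if0 6 then 2 else 6), E=∅, S={0↦5, 1↦5, 2↦7, 3↦-3}, K=[subL(4) :: mulL(5)]>
t=18: <C=6, E=∅, S={0↦5, 1↦5, 2↦7, 3↦-3}, K=[if0 :: subL(4) :: mulL(5)]>
t=19: <C=6, E=∅, S={0↦5, 1↦5, 2↦7, 3↦-3}, K=[subL(4) :: mulL(5)]>
→ final value -10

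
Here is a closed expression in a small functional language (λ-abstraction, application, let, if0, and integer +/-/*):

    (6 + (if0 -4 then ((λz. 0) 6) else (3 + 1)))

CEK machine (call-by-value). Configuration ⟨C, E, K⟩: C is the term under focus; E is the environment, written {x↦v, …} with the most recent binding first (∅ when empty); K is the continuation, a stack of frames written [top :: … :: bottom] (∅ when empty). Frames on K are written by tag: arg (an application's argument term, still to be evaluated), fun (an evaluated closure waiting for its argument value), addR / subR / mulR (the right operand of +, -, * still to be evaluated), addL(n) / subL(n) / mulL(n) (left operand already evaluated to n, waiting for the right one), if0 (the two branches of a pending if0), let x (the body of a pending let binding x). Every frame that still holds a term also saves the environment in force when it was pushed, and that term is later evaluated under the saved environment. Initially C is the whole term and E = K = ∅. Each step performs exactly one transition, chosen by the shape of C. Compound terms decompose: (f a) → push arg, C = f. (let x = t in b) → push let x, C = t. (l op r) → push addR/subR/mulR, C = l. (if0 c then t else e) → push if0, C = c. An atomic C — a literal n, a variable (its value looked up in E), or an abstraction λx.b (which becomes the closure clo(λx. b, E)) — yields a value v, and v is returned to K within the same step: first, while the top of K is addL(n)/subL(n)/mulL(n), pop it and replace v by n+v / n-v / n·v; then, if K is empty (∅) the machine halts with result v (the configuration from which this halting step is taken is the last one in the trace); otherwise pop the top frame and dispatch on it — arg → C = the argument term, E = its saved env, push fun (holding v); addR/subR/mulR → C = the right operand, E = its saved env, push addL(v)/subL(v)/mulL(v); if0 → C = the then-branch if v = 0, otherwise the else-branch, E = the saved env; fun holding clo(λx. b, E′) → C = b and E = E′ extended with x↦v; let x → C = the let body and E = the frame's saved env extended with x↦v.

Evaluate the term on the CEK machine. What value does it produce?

step 0: ⟨C=(6 + (if0 -4 then ((λz. 0) 6) else (3 + 1))); E=∅; K=∅⟩
step 1: ⟨C=6; E=∅; K=[addR]⟩
step 2: ⟨C=(if0 -4 then ((λz. 0) 6) else (3 + 1)); E=∅; K=[addL(6)]⟩
step 3: ⟨C=-4; E=∅; K=[if0 :: addL(6)]⟩
step 4: ⟨C=(3 + 1); E=∅; K=[addL(6)]⟩
step 5: ⟨C=3; E=∅; K=[addR :: addL(6)]⟩
step 6: ⟨C=1; E=∅; K=[addL(3) :: addL(6)]⟩
→ final value 10

Answer: 10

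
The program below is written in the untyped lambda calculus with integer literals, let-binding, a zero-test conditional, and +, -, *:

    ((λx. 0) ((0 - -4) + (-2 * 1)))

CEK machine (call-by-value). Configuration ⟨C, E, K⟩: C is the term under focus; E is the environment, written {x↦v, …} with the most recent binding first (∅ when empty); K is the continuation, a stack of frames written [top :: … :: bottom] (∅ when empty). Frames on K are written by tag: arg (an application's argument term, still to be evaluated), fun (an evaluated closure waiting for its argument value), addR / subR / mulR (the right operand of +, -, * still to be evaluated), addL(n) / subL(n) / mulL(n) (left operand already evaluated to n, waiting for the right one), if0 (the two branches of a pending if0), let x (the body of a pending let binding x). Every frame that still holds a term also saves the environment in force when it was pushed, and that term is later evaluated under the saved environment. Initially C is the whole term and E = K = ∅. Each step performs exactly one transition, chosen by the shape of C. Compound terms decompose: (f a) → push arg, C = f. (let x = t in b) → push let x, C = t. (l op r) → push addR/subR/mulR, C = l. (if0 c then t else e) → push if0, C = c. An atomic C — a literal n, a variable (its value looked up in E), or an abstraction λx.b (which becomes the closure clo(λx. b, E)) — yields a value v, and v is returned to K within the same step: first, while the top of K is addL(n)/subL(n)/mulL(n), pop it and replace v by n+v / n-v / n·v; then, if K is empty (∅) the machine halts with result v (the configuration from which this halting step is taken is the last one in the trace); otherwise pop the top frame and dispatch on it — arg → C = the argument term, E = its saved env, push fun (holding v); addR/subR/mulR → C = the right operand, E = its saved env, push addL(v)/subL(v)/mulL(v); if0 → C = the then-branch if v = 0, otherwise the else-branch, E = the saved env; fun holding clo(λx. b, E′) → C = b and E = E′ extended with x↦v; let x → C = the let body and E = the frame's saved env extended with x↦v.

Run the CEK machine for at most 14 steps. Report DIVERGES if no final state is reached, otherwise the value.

Answer: 0

Derivation:
0. ⟨C=((λx. 0) ((0 - -4) + (-2 * 1))); E=∅; K=∅⟩
1. ⟨C=(λx. 0); E=∅; K=[arg]⟩
2. ⟨C=((0 - -4) + (-2 * 1)); E=∅; K=[fun]⟩
3. ⟨C=(0 - -4); E=∅; K=[addR :: fun]⟩
4. ⟨C=0; E=∅; K=[subR :: addR :: fun]⟩
5. ⟨C=-4; E=∅; K=[subL(0) :: addR :: fun]⟩
6. ⟨C=(-2 * 1); E=∅; K=[addL(4) :: fun]⟩
7. ⟨C=-2; E=∅; K=[mulR :: addL(4) :: fun]⟩
8. ⟨C=1; E=∅; K=[mulL(-2) :: addL(4) :: fun]⟩
9. ⟨C=0; E={x↦2}; K=∅⟩
→ final value 0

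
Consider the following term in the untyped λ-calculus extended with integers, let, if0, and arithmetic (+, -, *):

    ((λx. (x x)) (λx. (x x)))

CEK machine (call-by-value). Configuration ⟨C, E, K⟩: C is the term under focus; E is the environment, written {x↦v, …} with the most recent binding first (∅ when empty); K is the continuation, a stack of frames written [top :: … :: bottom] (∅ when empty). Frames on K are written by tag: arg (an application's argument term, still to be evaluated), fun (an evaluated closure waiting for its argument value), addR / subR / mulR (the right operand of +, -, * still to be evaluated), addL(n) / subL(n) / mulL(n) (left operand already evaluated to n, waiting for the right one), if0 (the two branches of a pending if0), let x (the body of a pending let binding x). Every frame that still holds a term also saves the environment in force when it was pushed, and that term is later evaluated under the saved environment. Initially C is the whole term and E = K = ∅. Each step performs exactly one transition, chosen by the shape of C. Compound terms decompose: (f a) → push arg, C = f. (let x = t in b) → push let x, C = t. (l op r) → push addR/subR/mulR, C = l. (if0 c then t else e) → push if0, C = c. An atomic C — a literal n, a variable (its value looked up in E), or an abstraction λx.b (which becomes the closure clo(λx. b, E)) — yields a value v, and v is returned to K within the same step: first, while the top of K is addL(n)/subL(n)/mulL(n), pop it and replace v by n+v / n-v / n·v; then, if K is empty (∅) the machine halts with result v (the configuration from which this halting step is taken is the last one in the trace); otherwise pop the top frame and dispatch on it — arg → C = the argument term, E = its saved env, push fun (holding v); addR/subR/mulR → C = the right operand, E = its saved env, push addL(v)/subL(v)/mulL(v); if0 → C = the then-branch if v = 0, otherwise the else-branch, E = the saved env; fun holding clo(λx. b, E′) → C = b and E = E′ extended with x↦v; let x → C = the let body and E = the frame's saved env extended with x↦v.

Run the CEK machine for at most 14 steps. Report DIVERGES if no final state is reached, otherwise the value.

[0] [C=((λx. (x x)) (λx. (x x))) | E=∅ | K=∅]
[1] [C=(λx. (x x)) | E=∅ | K=[arg]]
[2] [C=(λx. (x x)) | E=∅ | K=[fun]]
[3] [C=(x x) | E={x↦clo(λx. (x x), ∅)} | K=∅]
[4] [C=x | E={x↦clo(λx. (x x), ∅)} | K=[arg]]
[5] [C=x | E={x↦clo(λx. (x x), ∅)} | K=[fun]]
… configuration repeats with period 3 (steps 3–5 recur indefinitely) …

Answer: DIVERGES (no final state within 14 steps)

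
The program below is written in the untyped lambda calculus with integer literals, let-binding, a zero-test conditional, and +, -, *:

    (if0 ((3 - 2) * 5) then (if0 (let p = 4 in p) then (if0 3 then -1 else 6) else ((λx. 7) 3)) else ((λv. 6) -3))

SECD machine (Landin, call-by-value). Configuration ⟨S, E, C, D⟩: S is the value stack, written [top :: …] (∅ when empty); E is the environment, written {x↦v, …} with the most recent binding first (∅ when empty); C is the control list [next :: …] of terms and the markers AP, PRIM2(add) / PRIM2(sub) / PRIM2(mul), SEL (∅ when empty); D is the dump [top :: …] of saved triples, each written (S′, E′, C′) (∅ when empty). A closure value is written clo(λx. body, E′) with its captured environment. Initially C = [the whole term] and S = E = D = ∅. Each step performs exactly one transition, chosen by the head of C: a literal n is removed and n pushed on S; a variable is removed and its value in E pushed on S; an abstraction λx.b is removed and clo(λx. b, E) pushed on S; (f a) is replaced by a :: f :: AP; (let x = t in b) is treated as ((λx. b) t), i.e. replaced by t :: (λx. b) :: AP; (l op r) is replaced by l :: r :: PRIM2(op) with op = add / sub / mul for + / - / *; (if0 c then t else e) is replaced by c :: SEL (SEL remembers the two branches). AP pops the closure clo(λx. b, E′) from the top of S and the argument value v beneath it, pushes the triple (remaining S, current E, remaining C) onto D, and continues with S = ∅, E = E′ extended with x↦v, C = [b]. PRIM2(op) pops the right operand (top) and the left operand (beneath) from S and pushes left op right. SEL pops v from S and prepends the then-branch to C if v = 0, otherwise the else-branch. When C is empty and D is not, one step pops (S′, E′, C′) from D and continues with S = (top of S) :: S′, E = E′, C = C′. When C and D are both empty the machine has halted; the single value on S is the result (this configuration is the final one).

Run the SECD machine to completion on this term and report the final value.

step 0: ⟨S=∅; E=∅; C=[(if0 ((3 - 2) * 5) then (if0 (let p = 4 in p) then (if0 3 then -1 else 6) else ((λx. 7) 3)) else ((λv. 6) -3))]; D=∅⟩
step 1: ⟨S=∅; E=∅; C=[((3 - 2) * 5) :: SEL]; D=∅⟩
step 2: ⟨S=∅; E=∅; C=[(3 - 2) :: 5 :: PRIM2(mul) :: SEL]; D=∅⟩
step 3: ⟨S=∅; E=∅; C=[3 :: 2 :: PRIM2(sub) :: 5 :: PRIM2(mul) :: SEL]; D=∅⟩
step 4: ⟨S=[3]; E=∅; C=[2 :: PRIM2(sub) :: 5 :: PRIM2(mul) :: SEL]; D=∅⟩
step 5: ⟨S=[2 :: 3]; E=∅; C=[PRIM2(sub) :: 5 :: PRIM2(mul) :: SEL]; D=∅⟩
step 6: ⟨S=[1]; E=∅; C=[5 :: PRIM2(mul) :: SEL]; D=∅⟩
step 7: ⟨S=[5 :: 1]; E=∅; C=[PRIM2(mul) :: SEL]; D=∅⟩
step 8: ⟨S=[5]; E=∅; C=[SEL]; D=∅⟩
step 9: ⟨S=∅; E=∅; C=[((λv. 6) -3)]; D=∅⟩
step 10: ⟨S=∅; E=∅; C=[-3 :: (λv. 6) :: AP]; D=∅⟩
step 11: ⟨S=[-3]; E=∅; C=[(λv. 6) :: AP]; D=∅⟩
step 12: ⟨S=[clo(λv. 6, ∅) :: -3]; E=∅; C=[AP]; D=∅⟩
step 13: ⟨S=∅; E={v↦-3}; C=[6]; D=[(∅, ∅, ∅)]⟩
step 14: ⟨S=[6]; E={v↦-3}; C=∅; D=[(∅, ∅, ∅)]⟩
step 15: ⟨S=[6]; E=∅; C=∅; D=∅⟩
→ final value 6

Answer: 6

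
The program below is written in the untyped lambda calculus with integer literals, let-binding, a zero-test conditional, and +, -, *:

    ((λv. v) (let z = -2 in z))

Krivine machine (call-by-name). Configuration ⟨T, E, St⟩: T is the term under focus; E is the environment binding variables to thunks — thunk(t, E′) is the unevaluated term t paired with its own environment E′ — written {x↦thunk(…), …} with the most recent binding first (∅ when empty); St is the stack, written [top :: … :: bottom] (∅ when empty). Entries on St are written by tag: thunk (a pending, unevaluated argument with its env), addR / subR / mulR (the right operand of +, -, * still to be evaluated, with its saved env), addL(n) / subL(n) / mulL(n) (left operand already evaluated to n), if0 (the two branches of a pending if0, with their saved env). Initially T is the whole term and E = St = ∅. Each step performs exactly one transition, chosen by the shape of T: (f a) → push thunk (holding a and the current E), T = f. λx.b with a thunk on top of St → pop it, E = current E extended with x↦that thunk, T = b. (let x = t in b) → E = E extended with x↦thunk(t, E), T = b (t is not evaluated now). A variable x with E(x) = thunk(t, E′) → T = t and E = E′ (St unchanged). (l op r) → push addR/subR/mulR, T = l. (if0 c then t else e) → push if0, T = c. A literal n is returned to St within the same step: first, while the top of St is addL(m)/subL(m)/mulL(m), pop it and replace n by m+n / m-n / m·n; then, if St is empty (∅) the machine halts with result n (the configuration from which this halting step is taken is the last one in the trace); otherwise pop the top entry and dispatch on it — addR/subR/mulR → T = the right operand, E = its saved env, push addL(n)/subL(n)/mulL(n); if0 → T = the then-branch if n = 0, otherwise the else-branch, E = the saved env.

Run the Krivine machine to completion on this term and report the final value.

Answer: -2

Machine steps:
[0] ⟨T=((λv. v) (let z = -2 in z)); E=∅; St=∅⟩
[1] ⟨T=(λv. v); E=∅; St=[thunk]⟩
[2] ⟨T=v; E={v↦thunk((let z = -2 in z), ∅)}; St=∅⟩
[3] ⟨T=(let z = -2 in z); E=∅; St=∅⟩
[4] ⟨T=z; E={z↦thunk(-2, ∅)}; St=∅⟩
[5] ⟨T=-2; E=∅; St=∅⟩
→ final value -2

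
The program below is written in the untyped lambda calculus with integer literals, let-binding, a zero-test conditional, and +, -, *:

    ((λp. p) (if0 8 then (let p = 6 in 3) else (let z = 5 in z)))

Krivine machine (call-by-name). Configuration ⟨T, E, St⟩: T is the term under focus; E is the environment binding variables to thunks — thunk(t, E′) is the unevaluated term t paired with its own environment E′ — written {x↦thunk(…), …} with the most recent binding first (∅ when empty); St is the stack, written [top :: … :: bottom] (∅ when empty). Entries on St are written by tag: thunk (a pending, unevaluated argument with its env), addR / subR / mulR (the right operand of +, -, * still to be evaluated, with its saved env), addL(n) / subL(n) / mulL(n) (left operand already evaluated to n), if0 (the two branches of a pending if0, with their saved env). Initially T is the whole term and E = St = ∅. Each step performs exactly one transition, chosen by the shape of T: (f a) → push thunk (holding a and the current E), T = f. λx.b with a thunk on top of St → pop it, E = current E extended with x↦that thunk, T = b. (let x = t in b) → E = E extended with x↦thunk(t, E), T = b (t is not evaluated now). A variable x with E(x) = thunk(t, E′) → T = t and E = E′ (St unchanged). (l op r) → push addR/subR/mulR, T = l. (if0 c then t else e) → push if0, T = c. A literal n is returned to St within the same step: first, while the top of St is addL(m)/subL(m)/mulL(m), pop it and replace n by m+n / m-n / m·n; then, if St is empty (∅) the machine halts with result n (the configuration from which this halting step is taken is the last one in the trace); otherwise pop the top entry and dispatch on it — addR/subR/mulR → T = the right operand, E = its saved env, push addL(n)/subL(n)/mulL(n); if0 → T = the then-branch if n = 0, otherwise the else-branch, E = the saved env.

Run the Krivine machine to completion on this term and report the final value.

t=0: <T=((λp. p) (if0 8 then (let p = 6 in 3) else (let z = 5 in z))), E=∅, St=∅>
t=1: <T=(λp. p), E=∅, St=[thunk]>
t=2: <T=p, E={p↦thunk((if0 8 then (let p = 6 in 3) else (let z = 5 in z)), ∅)}, St=∅>
t=3: <T=(if0 8 then (let p = 6 in 3) else (let z = 5 in z)), E=∅, St=∅>
t=4: <T=8, E=∅, St=[if0]>
t=5: <T=(let z = 5 in z), E=∅, St=∅>
t=6: <T=z, E={z↦thunk(5, ∅)}, St=∅>
t=7: <T=5, E=∅, St=∅>
→ final value 5

Answer: 5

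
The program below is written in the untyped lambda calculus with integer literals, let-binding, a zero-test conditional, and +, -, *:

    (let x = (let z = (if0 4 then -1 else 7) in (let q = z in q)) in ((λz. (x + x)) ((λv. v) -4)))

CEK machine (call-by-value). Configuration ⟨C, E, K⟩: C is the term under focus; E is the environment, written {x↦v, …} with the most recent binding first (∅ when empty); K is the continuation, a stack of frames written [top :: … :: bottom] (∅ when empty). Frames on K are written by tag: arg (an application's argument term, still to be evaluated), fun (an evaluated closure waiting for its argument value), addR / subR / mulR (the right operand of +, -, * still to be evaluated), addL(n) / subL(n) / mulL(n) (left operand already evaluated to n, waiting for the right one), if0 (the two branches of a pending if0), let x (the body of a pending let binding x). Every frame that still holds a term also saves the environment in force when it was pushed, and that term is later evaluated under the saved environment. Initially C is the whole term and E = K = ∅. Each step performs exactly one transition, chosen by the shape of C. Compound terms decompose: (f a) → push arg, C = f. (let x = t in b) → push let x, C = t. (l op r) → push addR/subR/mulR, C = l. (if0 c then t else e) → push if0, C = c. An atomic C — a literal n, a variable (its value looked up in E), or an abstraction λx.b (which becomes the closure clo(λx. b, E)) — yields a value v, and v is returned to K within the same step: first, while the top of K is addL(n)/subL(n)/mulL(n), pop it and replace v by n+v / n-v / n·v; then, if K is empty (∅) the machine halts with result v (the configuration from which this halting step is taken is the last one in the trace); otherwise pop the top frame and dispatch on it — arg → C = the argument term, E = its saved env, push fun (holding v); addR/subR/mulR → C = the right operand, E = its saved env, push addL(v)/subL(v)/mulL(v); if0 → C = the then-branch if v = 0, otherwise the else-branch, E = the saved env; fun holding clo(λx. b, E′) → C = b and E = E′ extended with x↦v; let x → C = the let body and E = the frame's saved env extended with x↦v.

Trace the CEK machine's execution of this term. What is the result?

Answer: 14

Machine steps:
0. <C=(let x = (let z = (if0 4 then -1 else 7) in (let q = z in q)) in ((λz. (x + x)) ((λv. v) -4))), E=∅, K=∅>
1. <C=(let z = (if0 4 then -1 else 7) in (let q = z in q)), E=∅, K=[let x]>
2. <C=(if0 4 then -1 else 7), E=∅, K=[let z :: let x]>
3. <C=4, E=∅, K=[if0 :: let z :: let x]>
4. <C=7, E=∅, K=[let z :: let x]>
5. <C=(let q = z in q), E={z↦7}, K=[let x]>
6. <C=z, E={z↦7}, K=[let q :: let x]>
7. <C=q, E={q↦7, z↦7}, K=[let x]>
8. <C=((λz. (x + x)) ((λv. v) -4)), E={x↦7}, K=∅>
9. <C=(λz. (x + x)), E={x↦7}, K=[arg]>
10. <C=((λv. v) -4), E={x↦7}, K=[fun]>
11. <C=(λv. v), E={x↦7}, K=[arg :: fun]>
12. <C=-4, E={x↦7}, K=[fun :: fun]>
13. <C=v, E={v↦-4, x↦7}, K=[fun]>
14. <C=(x + x), E={z↦-4, x↦7}, K=∅>
15. <C=x, E={z↦-4, x↦7}, K=[addR]>
16. <C=x, E={z↦-4, x↦7}, K=[addL(7)]>
→ final value 14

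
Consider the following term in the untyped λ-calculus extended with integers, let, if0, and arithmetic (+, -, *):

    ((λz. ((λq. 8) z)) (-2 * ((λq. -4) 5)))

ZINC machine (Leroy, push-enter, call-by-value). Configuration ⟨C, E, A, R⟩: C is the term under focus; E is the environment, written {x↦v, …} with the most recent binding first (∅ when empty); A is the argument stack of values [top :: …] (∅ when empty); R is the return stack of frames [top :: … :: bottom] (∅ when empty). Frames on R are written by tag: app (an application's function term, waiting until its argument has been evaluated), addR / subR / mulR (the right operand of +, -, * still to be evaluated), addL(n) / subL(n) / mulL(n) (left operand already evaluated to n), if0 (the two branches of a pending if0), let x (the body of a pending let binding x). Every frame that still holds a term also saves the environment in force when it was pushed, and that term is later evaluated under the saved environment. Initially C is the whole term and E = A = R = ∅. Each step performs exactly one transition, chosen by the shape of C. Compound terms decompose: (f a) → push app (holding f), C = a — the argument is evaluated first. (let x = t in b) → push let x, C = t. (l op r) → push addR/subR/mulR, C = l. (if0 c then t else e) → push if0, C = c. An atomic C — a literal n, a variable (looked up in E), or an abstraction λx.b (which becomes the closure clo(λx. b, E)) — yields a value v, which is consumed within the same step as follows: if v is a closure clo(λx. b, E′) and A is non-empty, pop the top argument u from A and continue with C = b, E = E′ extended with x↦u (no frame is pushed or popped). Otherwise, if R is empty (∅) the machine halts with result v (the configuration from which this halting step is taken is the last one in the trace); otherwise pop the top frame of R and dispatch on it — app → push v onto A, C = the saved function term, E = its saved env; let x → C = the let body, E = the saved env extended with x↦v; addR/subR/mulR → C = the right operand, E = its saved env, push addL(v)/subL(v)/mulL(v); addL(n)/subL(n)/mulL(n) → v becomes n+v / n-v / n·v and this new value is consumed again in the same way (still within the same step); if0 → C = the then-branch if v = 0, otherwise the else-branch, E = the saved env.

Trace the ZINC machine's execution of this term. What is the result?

step 0: <C=((λz. ((λq. 8) z)) (-2 * ((λq. -4) 5))), E=∅, A=∅, R=∅>
step 1: <C=(-2 * ((λq. -4) 5)), E=∅, A=∅, R=[app]>
step 2: <C=-2, E=∅, A=∅, R=[mulR :: app]>
step 3: <C=((λq. -4) 5), E=∅, A=∅, R=[mulL(-2) :: app]>
step 4: <C=5, E=∅, A=∅, R=[app :: mulL(-2) :: app]>
step 5: <C=(λq. -4), E=∅, A=[5], R=[mulL(-2) :: app]>
step 6: <C=-4, E={q↦5}, A=∅, R=[mulL(-2) :: app]>
step 7: <C=(λz. ((λq. 8) z)), E=∅, A=[8], R=∅>
step 8: <C=((λq. 8) z), E={z↦8}, A=∅, R=∅>
step 9: <C=z, E={z↦8}, A=∅, R=[app]>
step 10: <C=(λq. 8), E={z↦8}, A=[8], R=∅>
step 11: <C=8, E={q↦8, z↦8}, A=∅, R=∅>
→ final value 8

Answer: 8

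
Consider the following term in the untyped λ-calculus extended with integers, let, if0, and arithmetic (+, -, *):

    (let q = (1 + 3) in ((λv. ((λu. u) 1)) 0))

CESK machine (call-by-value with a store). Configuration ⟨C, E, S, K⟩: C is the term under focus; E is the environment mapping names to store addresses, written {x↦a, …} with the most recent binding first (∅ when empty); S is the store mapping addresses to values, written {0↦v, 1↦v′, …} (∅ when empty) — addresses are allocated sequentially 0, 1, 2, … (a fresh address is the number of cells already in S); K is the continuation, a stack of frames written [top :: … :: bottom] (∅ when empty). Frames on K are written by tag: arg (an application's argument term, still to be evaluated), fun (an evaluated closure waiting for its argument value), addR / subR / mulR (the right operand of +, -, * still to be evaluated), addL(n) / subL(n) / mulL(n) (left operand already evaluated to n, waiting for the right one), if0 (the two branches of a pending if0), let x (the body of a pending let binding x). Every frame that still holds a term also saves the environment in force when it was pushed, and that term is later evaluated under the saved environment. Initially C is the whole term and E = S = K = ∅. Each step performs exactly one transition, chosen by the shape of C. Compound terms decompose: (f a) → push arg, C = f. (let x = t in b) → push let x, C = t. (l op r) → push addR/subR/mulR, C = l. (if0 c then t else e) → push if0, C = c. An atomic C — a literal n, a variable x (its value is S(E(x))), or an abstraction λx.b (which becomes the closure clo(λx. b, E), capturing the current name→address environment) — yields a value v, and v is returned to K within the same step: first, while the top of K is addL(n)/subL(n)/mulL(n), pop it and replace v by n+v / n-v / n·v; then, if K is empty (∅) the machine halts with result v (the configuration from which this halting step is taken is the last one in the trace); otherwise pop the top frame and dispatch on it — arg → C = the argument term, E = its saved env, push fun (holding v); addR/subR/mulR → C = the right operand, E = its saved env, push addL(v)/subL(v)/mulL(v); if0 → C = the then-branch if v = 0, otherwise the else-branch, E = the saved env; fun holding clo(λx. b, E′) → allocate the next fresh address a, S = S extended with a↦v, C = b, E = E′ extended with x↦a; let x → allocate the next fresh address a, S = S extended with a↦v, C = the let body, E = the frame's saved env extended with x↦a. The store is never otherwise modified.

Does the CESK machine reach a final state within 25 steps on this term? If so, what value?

0. <C=(let q = (1 + 3) in ((λv. ((λu. u) 1)) 0)), E=∅, S=∅, K=∅>
1. <C=(1 + 3), E=∅, S=∅, K=[let q]>
2. <C=1, E=∅, S=∅, K=[addR :: let q]>
3. <C=3, E=∅, S=∅, K=[addL(1) :: let q]>
4. <C=((λv. ((λu. u) 1)) 0), E={q↦0}, S={0↦4}, K=∅>
5. <C=(λv. ((λu. u) 1)), E={q↦0}, S={0↦4}, K=[arg]>
6. <C=0, E={q↦0}, S={0↦4}, K=[fun]>
7. <C=((λu. u) 1), E={v↦1, q↦0}, S={0↦4, 1↦0}, K=∅>
8. <C=(λu. u), E={v↦1, q↦0}, S={0↦4, 1↦0}, K=[arg]>
9. <C=1, E={v↦1, q↦0}, S={0↦4, 1↦0}, K=[fun]>
10. <C=u, E={u↦2, v↦1, q↦0}, S={0↦4, 1↦0, 2↦1}, K=∅>
→ final value 1

Answer: 1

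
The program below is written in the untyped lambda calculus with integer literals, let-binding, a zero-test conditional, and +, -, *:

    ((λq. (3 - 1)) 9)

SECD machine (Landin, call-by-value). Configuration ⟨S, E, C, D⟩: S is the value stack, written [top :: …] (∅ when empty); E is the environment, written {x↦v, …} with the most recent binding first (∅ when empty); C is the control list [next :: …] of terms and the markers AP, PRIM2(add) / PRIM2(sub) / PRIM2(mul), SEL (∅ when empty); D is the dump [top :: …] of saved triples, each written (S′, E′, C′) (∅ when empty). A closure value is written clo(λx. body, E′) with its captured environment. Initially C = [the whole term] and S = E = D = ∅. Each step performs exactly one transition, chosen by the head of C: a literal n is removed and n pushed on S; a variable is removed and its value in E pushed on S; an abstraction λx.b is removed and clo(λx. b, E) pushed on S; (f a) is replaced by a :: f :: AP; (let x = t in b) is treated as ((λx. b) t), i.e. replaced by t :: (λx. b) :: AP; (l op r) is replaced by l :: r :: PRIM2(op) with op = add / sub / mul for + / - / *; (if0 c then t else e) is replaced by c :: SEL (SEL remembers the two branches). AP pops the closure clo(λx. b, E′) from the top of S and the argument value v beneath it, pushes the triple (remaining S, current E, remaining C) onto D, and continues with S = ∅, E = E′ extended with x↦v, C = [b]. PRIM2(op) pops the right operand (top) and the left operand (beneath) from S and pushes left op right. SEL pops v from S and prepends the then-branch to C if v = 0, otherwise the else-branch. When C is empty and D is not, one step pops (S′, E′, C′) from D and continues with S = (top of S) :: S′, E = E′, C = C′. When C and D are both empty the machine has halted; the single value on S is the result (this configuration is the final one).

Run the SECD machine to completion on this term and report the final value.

step 0: <S=∅, E=∅, C=[((λq. (3 - 1)) 9)], D=∅>
step 1: <S=∅, E=∅, C=[9 :: (λq. (3 - 1)) :: AP], D=∅>
step 2: <S=[9], E=∅, C=[(λq. (3 - 1)) :: AP], D=∅>
step 3: <S=[clo(λq. (3 - 1), ∅) :: 9], E=∅, C=[AP], D=∅>
step 4: <S=∅, E={q↦9}, C=[(3 - 1)], D=[(∅, ∅, ∅)]>
step 5: <S=∅, E={q↦9}, C=[3 :: 1 :: PRIM2(sub)], D=[(∅, ∅, ∅)]>
step 6: <S=[3], E={q↦9}, C=[1 :: PRIM2(sub)], D=[(∅, ∅, ∅)]>
step 7: <S=[1 :: 3], E={q↦9}, C=[PRIM2(sub)], D=[(∅, ∅, ∅)]>
step 8: <S=[2], E={q↦9}, C=∅, D=[(∅, ∅, ∅)]>
step 9: <S=[2], E=∅, C=∅, D=∅>
→ final value 2

Answer: 2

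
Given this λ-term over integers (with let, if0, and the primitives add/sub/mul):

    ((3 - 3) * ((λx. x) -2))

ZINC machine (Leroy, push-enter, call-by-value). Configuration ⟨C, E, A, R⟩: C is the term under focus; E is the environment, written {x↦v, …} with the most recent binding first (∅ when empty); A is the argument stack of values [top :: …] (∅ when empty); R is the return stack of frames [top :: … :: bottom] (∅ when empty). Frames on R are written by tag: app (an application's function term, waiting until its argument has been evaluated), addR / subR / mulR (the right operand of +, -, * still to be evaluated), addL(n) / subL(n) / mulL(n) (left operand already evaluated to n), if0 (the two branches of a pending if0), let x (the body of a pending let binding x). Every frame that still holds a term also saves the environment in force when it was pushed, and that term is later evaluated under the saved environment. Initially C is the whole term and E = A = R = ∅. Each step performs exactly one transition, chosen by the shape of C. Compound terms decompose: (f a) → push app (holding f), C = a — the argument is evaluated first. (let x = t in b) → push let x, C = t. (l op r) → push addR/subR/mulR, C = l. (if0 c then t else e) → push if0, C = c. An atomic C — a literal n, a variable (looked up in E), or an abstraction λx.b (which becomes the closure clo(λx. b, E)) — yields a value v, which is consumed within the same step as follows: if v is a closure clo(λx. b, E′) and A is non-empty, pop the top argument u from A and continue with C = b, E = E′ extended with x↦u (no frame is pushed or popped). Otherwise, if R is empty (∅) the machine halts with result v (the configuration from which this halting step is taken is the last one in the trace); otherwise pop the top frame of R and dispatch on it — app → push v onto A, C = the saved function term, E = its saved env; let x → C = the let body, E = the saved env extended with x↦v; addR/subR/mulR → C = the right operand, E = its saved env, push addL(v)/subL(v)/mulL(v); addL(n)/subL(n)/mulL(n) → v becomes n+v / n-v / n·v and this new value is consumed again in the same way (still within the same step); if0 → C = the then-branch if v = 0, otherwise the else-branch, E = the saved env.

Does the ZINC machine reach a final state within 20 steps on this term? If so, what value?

t=0: <C=((3 - 3) * ((λx. x) -2)), E=∅, A=∅, R=∅>
t=1: <C=(3 - 3), E=∅, A=∅, R=[mulR]>
t=2: <C=3, E=∅, A=∅, R=[subR :: mulR]>
t=3: <C=3, E=∅, A=∅, R=[subL(3) :: mulR]>
t=4: <C=((λx. x) -2), E=∅, A=∅, R=[mulL(0)]>
t=5: <C=-2, E=∅, A=∅, R=[app :: mulL(0)]>
t=6: <C=(λx. x), E=∅, A=[-2], R=[mulL(0)]>
t=7: <C=x, E={x↦-2}, A=∅, R=[mulL(0)]>
→ final value 0

Answer: 0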